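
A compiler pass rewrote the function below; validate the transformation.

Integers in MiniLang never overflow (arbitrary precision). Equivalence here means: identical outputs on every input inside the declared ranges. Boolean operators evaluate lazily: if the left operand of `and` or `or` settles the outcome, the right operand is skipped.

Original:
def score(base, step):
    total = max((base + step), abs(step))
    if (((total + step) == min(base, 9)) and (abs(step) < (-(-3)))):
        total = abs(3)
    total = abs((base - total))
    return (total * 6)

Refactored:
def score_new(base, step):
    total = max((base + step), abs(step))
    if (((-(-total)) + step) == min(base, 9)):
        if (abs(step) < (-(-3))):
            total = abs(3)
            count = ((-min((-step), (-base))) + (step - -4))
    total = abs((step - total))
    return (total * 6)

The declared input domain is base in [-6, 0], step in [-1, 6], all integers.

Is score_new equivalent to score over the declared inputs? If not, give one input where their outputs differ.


base=-6, step=-1 yields 42 from score but 12 from score_new.
verdict: not equivalent; witness: base=-6, step=-1


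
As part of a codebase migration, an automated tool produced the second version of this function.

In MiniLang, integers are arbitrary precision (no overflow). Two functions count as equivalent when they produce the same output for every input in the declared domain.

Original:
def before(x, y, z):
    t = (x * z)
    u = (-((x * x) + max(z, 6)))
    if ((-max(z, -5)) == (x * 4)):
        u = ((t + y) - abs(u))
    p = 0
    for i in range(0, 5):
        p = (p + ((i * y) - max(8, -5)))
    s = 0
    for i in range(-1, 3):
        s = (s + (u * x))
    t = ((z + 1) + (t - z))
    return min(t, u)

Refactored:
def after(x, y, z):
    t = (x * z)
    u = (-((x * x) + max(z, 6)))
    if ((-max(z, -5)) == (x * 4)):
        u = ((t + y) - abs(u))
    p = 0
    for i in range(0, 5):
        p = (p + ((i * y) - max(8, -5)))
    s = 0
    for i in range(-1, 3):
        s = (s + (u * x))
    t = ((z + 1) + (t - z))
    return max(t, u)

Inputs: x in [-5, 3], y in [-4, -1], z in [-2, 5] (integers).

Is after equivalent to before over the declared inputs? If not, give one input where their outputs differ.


Not equivalent: x=-5, y=-4, z=-2 separates them (-31 vs 11).
before: t=10, then u=-31, then ((-max(z, -5)) == (x * 4)) is false, then p=0, then (i=0), then p=-8, then (i=1), then p=-20, then (i=2), then p=-36, then (i=3), then p=-56, then (i=4), then p=-80, then s=0, then (i=-1), then s=155, then (i=0), then s=310, then (i=1), then s=465, then (i=2), then s=620, then t=11, then returns -31
after: t=10, then u=-31, then ((-max(z, -5)) == (x * 4)) is false, then p=0, then (i=0), then p=-8, then (i=1), then p=-20, then (i=2), then p=-36, then (i=3), then p=-56, then (i=4), then p=-80, then s=0, then (i=-1), then s=155, then (i=0), then s=310, then (i=1), then s=465, then (i=2), then s=620, then t=11, then returns 11
verdict: not equivalent; witness: x=-5, y=-4, z=-2


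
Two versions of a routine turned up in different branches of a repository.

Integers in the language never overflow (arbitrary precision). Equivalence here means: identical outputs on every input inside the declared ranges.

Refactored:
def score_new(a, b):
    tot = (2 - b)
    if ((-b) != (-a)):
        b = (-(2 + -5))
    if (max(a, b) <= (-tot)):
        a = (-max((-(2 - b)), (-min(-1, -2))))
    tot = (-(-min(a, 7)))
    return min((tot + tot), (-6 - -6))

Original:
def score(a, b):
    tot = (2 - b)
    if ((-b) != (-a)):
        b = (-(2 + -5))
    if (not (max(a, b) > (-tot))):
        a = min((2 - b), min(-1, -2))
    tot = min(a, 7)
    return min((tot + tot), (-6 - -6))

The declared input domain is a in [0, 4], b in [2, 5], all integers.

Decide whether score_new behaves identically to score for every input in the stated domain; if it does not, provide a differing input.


Comparing the listings, the differences include: comparison usage differs, and min/max/abs usage differs, and boolean connective usage differs.
One worked example (a=2, b=5) — score: tot = -3; ((-b) != (-a)) -> true; b = 3; (not (max(a, b) > (-tot))) -> true; a = -2; tot = -2; return -4; score_new: tot = -3; ((-b) != (-a)) -> true; b = 3; (max(a, b) <= (-tot)) -> true; a = -2; tot = -2; return -4; agreement on -4.
Across all 20 domain points the two functions coincide.
verdict: equivalent


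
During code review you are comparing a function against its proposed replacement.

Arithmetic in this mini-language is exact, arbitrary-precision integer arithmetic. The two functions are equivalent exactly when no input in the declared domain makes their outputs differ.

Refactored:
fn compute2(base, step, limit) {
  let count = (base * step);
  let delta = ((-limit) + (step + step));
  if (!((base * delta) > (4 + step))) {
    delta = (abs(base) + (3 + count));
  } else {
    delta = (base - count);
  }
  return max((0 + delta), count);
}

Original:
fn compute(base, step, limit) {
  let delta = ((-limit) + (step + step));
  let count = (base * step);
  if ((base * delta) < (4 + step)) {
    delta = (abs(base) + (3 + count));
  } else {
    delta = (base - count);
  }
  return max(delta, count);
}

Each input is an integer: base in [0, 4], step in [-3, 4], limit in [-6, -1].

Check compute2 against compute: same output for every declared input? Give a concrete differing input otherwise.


Evaluate both at base=1, step=-2, limit=-6.
compute: delta := 2 | count := -2 | ((base * delta) < (4 + step)): false | delta := 3 | result 3
compute2: count := -2 | delta := 2 | (!((base * delta) > (4 + step))): true | delta := 2 | result 2
3 against 2: the behavior changed.
verdict: not equivalent; witness: base=1, step=-2, limit=-6


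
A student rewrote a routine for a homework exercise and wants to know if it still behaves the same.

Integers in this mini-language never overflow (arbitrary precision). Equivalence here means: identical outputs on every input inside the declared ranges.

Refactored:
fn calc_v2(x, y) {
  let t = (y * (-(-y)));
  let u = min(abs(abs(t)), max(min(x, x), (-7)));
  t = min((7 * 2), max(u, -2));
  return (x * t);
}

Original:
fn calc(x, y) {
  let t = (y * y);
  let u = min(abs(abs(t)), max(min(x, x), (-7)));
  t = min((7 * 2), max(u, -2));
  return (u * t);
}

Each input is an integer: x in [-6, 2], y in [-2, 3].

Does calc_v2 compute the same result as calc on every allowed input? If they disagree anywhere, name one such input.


These are not equivalent — on x=2, y=-1 the outputs split (1 vs 2).
calc: t=1, then u=1, then t=1, then returns 1
calc_v2: t=1, then u=1, then t=1, then returns 2
verdict: not equivalent; witness: x=2, y=-1


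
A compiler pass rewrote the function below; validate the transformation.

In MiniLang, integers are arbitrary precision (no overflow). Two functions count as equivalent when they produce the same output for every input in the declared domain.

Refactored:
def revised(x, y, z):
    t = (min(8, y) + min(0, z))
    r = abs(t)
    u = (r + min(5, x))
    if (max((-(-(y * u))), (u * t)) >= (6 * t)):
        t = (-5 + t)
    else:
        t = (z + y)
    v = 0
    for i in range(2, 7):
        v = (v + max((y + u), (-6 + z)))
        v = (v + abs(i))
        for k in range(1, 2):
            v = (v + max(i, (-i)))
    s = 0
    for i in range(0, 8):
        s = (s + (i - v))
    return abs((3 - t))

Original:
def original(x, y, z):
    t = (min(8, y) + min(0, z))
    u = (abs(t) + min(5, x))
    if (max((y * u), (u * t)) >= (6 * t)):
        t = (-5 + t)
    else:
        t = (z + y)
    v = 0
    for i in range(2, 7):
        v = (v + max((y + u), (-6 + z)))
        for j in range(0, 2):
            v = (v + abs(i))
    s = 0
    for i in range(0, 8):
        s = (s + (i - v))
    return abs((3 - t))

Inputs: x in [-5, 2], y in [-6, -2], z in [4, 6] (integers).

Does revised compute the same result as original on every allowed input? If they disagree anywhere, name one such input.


Behavior is preserved: although loop structure differs, plus local variable names differ, plus arithmetic usage differs, plus statement counts differ, plus min/max/abs usage differs, the outputs never diverge.
Spot check at x=2, y=-3, z=5 — original: t := -3 | u := 5 | (max((y * u), (u * t)) >= (6 * t)): true | t := -8 | v := 0 | iter i=2: | v := 2 | iter j=0: | v := 4 | iter j=1: | v := 6 | iter i=3: | v := 8 | iter j=0: | v := 11 | iter j=1: | v := 14 | iter i=4: | v := 16 | iter j=0: | v := 20 | iter j=1: | v := 24 | iter i=5: | v := 26 | iter j=0: | v := 31 | iter j=1: | v := 36 | iter i=6: | v := 38 | iter j=0: | v := 44 | iter j=1: | v := 50 | s := 0 | iter i=0: | s := -50 | iter i=1: | s := -99 | iter i=2: | s := -147 | iter i=3: | s := -194 | iter i=4: | s := -240 | iter i=5: | s := -285 | iter i=6: | s := -329 | iter i=7: | s := -372 | result 11. revised: t := -3 | r := 3 | u := 5 | (max((-(-(y * u))), (u * t)) >= (6 * t)): true | t := -8 | v := 0 | iter i=2: | v := 2 | v := 4 | iter k=1: | v := 6 | iter i=3: | v := 8 | v := 11 | iter k=1: | v := 14 | iter i=4: | v := 16 | v := 20 | iter k=1: | v := 24 | iter i=5: | v := 26 | v := 31 | iter k=1: | v := 36 | iter i=6: | v := 38 | v := 44 | iter k=1: | v := 50 | s := 0 | iter i=0: | s := -50 | iter i=1: | s := -99 | iter i=2: | s := -147 | iter i=3: | s := -194 | iter i=4: | s := -240 | iter i=5: | s := -285 | iter i=6: | s := -329 | iter i=7: | s := -372 | result 11. Both give 11.
Sweeping the whole domain (120 inputs) finds no disagreement.
verdict: equivalent


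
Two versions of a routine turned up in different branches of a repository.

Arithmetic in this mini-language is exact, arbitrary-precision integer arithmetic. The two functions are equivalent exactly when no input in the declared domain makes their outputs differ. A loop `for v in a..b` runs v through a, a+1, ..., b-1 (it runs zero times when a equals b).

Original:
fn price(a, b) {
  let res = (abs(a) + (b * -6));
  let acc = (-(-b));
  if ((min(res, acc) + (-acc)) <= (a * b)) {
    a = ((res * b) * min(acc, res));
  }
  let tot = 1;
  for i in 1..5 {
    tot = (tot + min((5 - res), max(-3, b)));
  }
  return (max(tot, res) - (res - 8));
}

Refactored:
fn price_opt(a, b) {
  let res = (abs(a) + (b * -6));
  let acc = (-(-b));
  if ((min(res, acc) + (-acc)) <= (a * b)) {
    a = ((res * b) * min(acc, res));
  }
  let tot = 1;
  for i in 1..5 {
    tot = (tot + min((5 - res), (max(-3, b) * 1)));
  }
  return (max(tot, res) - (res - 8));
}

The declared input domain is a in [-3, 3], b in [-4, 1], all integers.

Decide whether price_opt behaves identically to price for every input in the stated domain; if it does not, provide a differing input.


The two versions differ — the changes include arithmetic usage differs, constant usage differs.
Spot check at a=3, b=-3 — price: res=21, then acc=-3, then ((min(res, acc) + (-acc)) <= (a * b)) is false, then tot=1, then (i=1), then tot=-15, then (i=2), then tot=-31, then (i=3), then tot=-47, then (i=4), then tot=-63, then returns 8. price_opt: res=21, then acc=-3, then ((min(res, acc) + (-acc)) <= (a * b)) is false, then tot=1, then (i=1), then tot=-15, then (i=2), then tot=-31, then (i=3), then tot=-47, then (i=4), then tot=-63, then returns 8. Both give 8.
Sweeping the whole domain (42 inputs) finds no disagreement.
verdict: equivalent


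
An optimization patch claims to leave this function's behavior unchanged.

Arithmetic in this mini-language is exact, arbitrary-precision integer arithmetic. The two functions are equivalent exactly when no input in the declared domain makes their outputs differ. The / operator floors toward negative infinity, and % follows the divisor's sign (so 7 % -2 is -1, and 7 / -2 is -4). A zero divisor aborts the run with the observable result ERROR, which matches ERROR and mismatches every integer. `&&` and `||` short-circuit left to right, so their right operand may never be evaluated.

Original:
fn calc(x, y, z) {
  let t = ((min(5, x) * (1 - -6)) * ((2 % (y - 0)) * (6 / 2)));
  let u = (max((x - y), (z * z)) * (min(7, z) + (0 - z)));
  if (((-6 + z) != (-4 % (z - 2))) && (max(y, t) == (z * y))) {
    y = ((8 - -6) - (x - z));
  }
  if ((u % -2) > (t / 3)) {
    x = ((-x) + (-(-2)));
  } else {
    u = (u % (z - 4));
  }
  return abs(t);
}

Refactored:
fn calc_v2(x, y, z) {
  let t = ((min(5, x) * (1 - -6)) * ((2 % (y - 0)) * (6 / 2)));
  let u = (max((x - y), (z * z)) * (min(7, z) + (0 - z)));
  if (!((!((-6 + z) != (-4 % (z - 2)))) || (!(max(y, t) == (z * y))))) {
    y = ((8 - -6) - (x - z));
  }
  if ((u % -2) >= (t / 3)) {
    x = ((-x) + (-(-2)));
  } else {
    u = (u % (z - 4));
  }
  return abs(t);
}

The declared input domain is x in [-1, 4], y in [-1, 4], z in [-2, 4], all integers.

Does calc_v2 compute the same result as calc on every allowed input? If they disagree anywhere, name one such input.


These are not equivalent — on x=-1, y=-1, z=4 the outputs split (ERROR vs 0).
calc: t becomes 0; next u becomes 0; next (((-6 + z) != (-4 % (z - 2))) && (max(y, t) == (z * y))) evaluates to false; next ((u % -2) > (t / 3)) evaluates to false; next hits division by zero so the output is ERROR
calc_v2: t becomes 0; next u becomes 0; next (!((!((-6 + z) != (-4 % (z - 2)))) || (!(max(y, t) == (z * y))))) evaluates to false; next ((u % -2) >= (t / 3)) evaluates to true; next x becomes 3; next final value 0
verdict: not equivalent; witness: x=-1, y=-1, z=4


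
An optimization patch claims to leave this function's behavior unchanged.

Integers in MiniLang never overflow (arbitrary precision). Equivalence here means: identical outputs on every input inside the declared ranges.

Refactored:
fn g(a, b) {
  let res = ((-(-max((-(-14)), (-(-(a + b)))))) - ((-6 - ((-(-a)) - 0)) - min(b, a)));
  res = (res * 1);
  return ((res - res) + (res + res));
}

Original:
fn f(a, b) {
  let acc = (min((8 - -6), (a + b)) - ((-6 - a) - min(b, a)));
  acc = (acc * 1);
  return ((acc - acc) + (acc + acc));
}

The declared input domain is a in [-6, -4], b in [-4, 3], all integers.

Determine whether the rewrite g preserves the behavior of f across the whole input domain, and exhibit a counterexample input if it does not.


These are not equivalent — on a=-6, b=-4 the outputs split (-32 vs 16).
f: acc := -16 | acc := -16 | result -32
g: res := 8 | res := 8 | result 16
verdict: not equivalent; witness: a=-6, b=-4


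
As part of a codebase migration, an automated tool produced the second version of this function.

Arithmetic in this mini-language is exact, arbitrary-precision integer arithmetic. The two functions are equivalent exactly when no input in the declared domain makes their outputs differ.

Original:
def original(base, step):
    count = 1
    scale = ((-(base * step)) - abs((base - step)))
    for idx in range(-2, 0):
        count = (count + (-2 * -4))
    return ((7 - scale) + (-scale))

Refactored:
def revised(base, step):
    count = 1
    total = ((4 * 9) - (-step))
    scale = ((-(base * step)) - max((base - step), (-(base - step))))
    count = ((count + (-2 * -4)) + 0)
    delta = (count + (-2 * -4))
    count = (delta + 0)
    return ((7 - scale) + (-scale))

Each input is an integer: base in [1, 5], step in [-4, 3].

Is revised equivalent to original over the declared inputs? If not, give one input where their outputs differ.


Changes here: loop structure differs, plus local variable names differ, plus arithmetic usage differs, plus min/max/abs usage differs, plus constant usage differs, plus statement counts differ; the full 40-point sweep finds no disagreement.
verdict: equivalent


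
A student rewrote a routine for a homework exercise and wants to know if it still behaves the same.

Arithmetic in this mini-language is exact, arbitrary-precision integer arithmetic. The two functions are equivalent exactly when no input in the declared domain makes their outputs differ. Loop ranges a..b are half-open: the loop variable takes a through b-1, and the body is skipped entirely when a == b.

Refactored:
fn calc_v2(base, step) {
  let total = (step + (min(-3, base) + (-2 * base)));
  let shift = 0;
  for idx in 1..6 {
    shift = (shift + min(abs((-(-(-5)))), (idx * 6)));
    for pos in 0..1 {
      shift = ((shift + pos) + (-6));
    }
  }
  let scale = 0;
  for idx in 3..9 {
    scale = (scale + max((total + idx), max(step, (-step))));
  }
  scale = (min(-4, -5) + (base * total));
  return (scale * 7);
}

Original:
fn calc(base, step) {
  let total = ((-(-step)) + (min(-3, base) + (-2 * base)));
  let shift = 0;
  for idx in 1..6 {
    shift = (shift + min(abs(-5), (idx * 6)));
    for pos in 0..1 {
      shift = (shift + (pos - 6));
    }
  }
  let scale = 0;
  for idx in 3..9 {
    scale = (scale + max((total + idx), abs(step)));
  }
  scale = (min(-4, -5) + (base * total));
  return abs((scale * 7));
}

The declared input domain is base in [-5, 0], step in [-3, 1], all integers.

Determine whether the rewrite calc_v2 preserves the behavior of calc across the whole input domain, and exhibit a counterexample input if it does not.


Run the pair on base=-5, step=-3.
calc: total becomes 2; next shift becomes 0; next at idx=1:; next shift becomes 5; next at pos=0:; next shift becomes -1; next at idx=2:; next shift becomes 4; next at pos=0:; next shift becomes -2; next at idx=3:; next shift becomes 3; next at pos=0:; next shift becomes -3; next at idx=4:; next shift becomes 2; next at pos=0:; next shift becomes -4; next at idx=5:; next shift becomes 1; next at pos=0:; next shift becomes -5; next scale becomes 0; next at idx=3:; next scale becomes 5; next at idx=4:; next scale becomes 11; next at idx=5:; next scale becomes 18; next at idx=6:; next scale becomes 26; next at idx=7:; next scale becomes 35; next at idx=8:; next scale becomes 45; next scale becomes -15; next final value 105
calc_v2: total becomes 2; next shift becomes 0; next at idx=1:; next shift becomes 5; next at pos=0:; next shift becomes -1; next at idx=2:; next shift becomes 4; next at pos=0:; next shift becomes -2; next at idx=3:; next shift becomes 3; next at pos=0:; next shift becomes -3; next at idx=4:; next shift becomes 2; next at pos=0:; next shift becomes -4; next at idx=5:; next shift becomes 1; next at pos=0:; next shift becomes -5; next scale becomes 0; next at idx=3:; next scale becomes 5; next at idx=4:; next scale becomes 11; next at idx=5:; next scale becomes 18; next at idx=6:; next scale becomes 26; next at idx=7:; next scale becomes 35; next at idx=8:; next scale becomes 45; next scale becomes -15; next final value -105
105 and -105 differ, so these are not the same function on this domain.
verdict: not equivalent; witness: base=-5, step=-3


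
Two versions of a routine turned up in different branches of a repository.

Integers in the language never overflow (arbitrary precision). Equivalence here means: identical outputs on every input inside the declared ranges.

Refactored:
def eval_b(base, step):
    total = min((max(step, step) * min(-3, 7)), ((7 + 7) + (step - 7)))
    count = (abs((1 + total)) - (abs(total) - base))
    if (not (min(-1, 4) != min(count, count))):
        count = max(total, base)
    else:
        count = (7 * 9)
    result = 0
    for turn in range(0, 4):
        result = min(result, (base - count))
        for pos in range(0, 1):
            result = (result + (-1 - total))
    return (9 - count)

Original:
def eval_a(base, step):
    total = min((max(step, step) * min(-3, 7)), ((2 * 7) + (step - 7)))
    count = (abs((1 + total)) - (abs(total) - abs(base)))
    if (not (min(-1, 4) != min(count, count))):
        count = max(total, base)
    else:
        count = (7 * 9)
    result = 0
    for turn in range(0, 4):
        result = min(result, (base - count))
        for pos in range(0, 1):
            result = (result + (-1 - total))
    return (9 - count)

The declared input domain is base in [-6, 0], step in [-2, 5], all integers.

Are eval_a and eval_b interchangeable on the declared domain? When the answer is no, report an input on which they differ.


Not equivalent: base=-2, step=-2 separates them (-54 vs 4).
eval_a: total := 5 | count := 3 | (not (min(-1, 4) != min(count, count))): false | count := 63 | result := 0 | iter turn=0: | result := -65 | iter pos=0: | result := -71 | iter turn=1: | result := -71 | iter pos=0: | result := -77 | iter turn=2: | result := -77 | iter pos=0: | result := -83 | iter turn=3: | result := -83 | iter pos=0: | result := -89 | result -54
eval_b: total := 5 | count := -1 | (not (min(-1, 4) != min(count, count))): true | count := 5 | result := 0 | iter turn=0: | result := -7 | iter pos=0: | result := -13 | iter turn=1: | result := -13 | iter pos=0: | result := -19 | iter turn=2: | result := -19 | iter pos=0: | result := -25 | iter turn=3: | result := -25 | iter pos=0: | result := -31 | result 4
verdict: not equivalent; witness: base=-2, step=-2


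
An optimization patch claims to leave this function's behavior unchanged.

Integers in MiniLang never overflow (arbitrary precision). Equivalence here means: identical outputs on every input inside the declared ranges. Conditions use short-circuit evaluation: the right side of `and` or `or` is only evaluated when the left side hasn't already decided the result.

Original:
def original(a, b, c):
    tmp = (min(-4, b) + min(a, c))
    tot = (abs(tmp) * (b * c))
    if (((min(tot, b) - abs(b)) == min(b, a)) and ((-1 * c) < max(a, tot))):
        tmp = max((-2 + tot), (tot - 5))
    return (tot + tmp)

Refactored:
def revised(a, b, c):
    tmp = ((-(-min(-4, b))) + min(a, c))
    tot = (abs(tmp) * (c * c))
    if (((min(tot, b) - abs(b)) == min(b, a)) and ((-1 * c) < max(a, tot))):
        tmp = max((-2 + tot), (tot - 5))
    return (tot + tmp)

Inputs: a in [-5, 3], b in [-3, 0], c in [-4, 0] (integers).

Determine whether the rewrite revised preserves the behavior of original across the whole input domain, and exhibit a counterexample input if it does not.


Try a=-5, b=-3, c=-4.
original: tmp := -9 | tot := 108 | (((min(tot, b) - abs(b)) == min(b, a)) and ((-1 * c) < max(a, tot))): false | result 99
revised: tmp := -9 | tot := 144 | (((min(tot, b) - abs(b)) == min(b, a)) and ((-1 * c) < max(a, tot))): false | result 135
99 != 135, so the rewrite changes behavior.
verdict: not equivalent; witness: a=-5, b=-3, c=-4


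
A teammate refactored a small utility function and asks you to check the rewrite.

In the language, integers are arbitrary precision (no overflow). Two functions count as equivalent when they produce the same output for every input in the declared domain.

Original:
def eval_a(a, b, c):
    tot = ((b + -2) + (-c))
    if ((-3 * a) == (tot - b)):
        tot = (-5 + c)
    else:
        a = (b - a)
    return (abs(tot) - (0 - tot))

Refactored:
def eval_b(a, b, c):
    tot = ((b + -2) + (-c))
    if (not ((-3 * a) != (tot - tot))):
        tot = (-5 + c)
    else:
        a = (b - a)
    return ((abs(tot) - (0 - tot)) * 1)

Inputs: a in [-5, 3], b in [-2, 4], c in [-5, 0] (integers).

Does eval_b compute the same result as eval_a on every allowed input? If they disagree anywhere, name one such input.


Input a=-1, b=-2, c=-5: 0 from eval_a versus 2 from eval_b.
verdict: not equivalent; witness: a=-1, b=-2, c=-5


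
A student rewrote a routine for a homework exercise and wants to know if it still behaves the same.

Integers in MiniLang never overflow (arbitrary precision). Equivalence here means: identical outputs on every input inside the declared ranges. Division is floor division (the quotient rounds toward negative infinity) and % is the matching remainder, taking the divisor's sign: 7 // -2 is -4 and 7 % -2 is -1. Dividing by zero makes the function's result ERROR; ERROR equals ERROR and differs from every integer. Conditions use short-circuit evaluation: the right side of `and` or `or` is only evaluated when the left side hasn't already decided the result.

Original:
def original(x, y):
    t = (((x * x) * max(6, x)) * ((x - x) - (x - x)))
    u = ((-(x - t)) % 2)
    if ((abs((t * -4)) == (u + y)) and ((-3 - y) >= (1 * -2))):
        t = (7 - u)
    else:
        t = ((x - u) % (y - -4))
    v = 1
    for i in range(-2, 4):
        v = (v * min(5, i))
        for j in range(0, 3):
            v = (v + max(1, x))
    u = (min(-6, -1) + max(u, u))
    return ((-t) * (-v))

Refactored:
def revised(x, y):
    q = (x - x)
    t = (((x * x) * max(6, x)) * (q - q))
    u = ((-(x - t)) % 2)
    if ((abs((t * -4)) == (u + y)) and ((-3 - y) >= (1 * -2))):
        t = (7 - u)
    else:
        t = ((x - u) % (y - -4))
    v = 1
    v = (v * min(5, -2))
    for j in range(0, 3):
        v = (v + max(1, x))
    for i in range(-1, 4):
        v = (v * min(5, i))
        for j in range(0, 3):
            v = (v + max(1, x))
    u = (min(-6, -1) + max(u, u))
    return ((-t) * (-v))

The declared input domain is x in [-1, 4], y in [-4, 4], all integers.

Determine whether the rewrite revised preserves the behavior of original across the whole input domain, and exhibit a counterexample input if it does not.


Differences: local variable names differ, plus min/max/abs usage differs, plus arithmetic usage differs, plus constant usage differs, plus loop structure differs, plus statement counts differ — yet all 54 inputs agree.
verdict: equivalent


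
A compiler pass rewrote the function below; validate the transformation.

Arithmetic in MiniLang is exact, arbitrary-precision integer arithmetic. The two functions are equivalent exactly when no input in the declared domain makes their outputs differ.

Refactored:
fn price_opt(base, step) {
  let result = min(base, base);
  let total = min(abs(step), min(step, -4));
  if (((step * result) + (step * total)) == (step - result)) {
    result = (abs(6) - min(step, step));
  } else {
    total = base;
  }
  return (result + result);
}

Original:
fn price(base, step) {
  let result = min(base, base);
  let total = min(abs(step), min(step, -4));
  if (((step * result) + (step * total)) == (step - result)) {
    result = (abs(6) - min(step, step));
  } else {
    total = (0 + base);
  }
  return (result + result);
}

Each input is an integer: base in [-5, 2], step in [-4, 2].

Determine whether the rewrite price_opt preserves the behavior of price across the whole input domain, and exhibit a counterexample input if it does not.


Side by side, the visible changes include: constant usage differs; also arithmetic usage differs.
Spot check at base=-4, step=-4 — price: result becomes -4; next total becomes -4; next (((step * result) + (step * total)) == (step - result)) evaluates to false; next total becomes -4; next final value -8. price_opt: result becomes -4; next total becomes -4; next (((step * result) + (step * total)) == (step - result)) evaluates to false; next total becomes -4; next final value -8. Both give -8.
Sweeping the whole domain (56 inputs) finds no disagreement.
verdict: equivalent


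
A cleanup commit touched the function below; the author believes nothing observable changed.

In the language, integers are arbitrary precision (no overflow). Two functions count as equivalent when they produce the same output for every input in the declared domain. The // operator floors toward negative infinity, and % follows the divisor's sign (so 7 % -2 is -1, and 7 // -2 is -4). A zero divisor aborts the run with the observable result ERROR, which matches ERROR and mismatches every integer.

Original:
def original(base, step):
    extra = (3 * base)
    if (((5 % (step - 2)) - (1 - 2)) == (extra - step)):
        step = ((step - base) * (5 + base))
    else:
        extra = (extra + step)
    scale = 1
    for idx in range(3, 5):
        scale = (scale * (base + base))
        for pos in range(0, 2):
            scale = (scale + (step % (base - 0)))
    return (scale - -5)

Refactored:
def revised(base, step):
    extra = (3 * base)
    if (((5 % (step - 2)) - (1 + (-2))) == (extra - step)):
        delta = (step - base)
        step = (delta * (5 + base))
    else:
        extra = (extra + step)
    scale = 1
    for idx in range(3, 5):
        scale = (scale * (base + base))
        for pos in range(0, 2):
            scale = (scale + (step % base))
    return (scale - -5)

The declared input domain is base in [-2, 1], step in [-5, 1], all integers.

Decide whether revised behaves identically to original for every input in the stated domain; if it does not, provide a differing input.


Side by side, the visible changes include: statement counts differ; arithmetic usage differs; constant usage differs; local variable names differ.
One worked example (base=1, step=0) — original: extra=3, then (((5 % (step - 2)) - (1 - 2)) == (extra - step)) is false, then extra=3, then scale=1, then (idx=3), then scale=2, then (pos=0), then scale=2, then (pos=1), then scale=2, then (idx=4), then scale=4, then (pos=0), then scale=4, then (pos=1), then scale=4, then returns 9; revised: extra=3, then (((5 % (step - 2)) - (1 + (-2))) == (extra - step)) is false, then extra=3, then scale=1, then (idx=3), then scale=2, then (pos=0), then scale=2, then (pos=1), then scale=2, then (idx=4), then scale=4, then (pos=0), then scale=4, then (pos=1), then scale=4, then returns 9; agreement on 9.
Sweeping the whole domain (28 inputs) finds no disagreement.
verdict: equivalent


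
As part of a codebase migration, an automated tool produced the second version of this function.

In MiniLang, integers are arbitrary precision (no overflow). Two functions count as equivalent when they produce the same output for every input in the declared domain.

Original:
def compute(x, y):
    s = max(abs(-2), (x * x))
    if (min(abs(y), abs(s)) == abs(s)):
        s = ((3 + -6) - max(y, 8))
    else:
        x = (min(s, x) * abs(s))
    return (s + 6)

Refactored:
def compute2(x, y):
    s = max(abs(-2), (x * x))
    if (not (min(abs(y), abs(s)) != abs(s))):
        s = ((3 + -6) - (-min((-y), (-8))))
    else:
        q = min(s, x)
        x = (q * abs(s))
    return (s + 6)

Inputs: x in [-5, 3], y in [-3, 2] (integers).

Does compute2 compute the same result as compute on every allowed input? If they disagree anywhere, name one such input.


Differences: min/max/abs usage differs; and boolean connective usage differs; and statement counts differ; and local variable names differ; and comparison usage differs — yet all 54 inputs agree.
verdict: equivalent


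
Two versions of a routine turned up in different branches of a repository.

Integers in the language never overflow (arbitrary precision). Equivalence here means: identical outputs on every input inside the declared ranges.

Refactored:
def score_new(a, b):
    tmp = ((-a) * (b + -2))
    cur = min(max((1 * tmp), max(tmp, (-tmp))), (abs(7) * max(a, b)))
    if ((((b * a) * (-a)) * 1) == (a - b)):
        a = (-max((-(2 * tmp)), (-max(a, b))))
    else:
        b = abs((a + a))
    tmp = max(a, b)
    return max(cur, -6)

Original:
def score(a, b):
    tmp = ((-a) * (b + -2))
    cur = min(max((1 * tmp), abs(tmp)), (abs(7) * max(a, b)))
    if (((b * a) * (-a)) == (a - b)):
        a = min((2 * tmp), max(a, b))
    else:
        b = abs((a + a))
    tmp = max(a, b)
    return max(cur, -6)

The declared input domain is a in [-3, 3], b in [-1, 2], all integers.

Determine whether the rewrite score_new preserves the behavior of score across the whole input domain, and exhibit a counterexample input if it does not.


The two are interchangeable: arithmetic usage differs; and constant usage differs; and min/max/abs usage differs, and every declared input agrees.
One worked example (a=-3, b=0) — score: tmp = -6; cur = 0; (((b * a) * (-a)) == (a - b)) -> false; b = 6; tmp = 6; return 0; score_new: tmp = -6; cur = 0; ((((b * a) * (-a)) * 1) == (a - b)) -> false; b = 6; tmp = 6; return 0; agreement on 0.
Across all 28 domain points the two functions coincide.
verdict: equivalent


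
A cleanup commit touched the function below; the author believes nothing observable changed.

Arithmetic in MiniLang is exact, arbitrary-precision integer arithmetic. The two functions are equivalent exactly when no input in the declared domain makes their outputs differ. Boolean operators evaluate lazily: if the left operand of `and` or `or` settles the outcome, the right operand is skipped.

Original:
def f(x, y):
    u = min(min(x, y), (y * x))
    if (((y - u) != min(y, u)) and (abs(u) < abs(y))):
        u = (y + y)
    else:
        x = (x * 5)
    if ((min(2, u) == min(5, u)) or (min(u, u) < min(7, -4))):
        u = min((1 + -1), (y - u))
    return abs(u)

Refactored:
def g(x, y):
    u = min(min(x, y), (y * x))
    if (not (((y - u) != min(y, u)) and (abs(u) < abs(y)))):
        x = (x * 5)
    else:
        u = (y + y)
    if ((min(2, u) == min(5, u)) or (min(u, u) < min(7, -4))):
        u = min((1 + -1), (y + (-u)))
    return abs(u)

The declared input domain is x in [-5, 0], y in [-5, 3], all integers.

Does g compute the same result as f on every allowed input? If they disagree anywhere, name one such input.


Comparing the listings, the differences include: boolean connective usage differs, plus arithmetic usage differs.
As a probe, take x=-2, y=2: f runs u = -4; (((y - u) != min(y, u)) and (abs(u) < abs(y))) -> false; x = -10; ((min(2, u) == min(5, u)) or (min(u, u) < min(7, -4))) -> true; u = 0; return 0; g runs u = -4; (not (((y - u) != min(y, u)) and (abs(u) < abs(y)))) -> true; x = -10; ((min(2, u) == min(5, u)) or (min(u, u) < min(7, -4))) -> true; u = 0; return 0; both end at 0.
Sweeping the whole domain (54 inputs) finds no disagreement.
verdict: equivalent


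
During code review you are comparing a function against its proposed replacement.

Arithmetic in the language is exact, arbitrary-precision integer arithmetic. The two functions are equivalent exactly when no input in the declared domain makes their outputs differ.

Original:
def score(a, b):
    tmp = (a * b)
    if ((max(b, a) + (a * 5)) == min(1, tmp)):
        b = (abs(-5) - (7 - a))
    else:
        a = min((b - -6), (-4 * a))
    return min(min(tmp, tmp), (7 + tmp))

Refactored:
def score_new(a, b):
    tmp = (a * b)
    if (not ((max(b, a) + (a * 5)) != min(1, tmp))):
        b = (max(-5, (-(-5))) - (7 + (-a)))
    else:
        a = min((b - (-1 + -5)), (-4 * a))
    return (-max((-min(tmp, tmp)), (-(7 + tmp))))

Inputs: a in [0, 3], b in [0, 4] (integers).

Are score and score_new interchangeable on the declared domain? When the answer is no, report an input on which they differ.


Behavior is preserved: although arithmetic usage differs, plus boolean connective usage differs, plus constant usage differs, plus min/max/abs usage differs, plus comparison usage differs, the outputs never diverge.
Spot check at a=1, b=2 — score: tmp becomes 2; next ((max(b, a) + (a * 5)) == min(1, tmp)) evaluates to false; next a becomes -4; next final value 2. score_new: tmp becomes 2; next (not ((max(b, a) + (a * 5)) != min(1, tmp))) evaluates to false; next a becomes -4; next final value 2. Both give 2.
An exhaustive pass over the 20 declared inputs shows identical outputs.
verdict: equivalent


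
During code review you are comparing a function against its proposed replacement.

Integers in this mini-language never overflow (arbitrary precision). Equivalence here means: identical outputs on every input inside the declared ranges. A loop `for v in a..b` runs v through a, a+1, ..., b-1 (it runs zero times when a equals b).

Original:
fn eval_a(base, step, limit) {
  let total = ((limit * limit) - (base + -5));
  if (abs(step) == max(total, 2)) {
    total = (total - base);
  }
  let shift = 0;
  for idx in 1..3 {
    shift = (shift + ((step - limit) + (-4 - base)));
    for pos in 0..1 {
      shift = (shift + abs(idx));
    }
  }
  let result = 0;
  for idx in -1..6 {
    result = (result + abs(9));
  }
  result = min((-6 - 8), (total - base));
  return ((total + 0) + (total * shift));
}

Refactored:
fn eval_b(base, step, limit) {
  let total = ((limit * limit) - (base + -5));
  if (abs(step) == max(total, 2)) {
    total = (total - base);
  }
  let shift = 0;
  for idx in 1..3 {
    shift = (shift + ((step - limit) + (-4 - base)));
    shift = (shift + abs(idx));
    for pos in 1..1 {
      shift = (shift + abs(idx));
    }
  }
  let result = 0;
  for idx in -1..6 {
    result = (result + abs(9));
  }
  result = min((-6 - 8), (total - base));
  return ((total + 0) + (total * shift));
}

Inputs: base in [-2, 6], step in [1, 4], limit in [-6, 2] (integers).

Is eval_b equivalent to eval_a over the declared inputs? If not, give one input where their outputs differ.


Comparing the listings, the differences include: min/max/abs usage differs, statement counts differ, arithmetic usage differs, loop structure differs.
One worked example (base=1, step=3, limit=-4) — eval_a: total = 20; (abs(step) == max(total, 2)) -> false; shift = 0; [idx=1]; shift = 2; [pos=0]; shift = 3; [idx=2]; shift = 5; [pos=0]; shift = 7; result = 0; [idx=-1]; result = 9; [idx=0]; result = 18; [idx=1]; result = 27; [idx=2]; result = 36; [idx=3]; result = 45; [idx=4]; result = 54; [idx=5]; result = 63; result = -14; return 160; eval_b: total = 20; (abs(step) == max(total, 2)) -> false; shift = 0; [idx=1]; shift = 2; shift = 3; the pos loop: no iterations; [idx=2]; shift = 5; shift = 7; the pos loop: no iterations; result = 0; [idx=-1]; result = 9; [idx=0]; result = 18; [idx=1]; result = 27; [idx=2]; result = 36; [idx=3]; result = 45; [idx=4]; result = 54; [idx=5]; result = 63; result = -14; return 160; agreement on 160.
Every one of the 324 inputs gives matching results.
verdict: equivalent


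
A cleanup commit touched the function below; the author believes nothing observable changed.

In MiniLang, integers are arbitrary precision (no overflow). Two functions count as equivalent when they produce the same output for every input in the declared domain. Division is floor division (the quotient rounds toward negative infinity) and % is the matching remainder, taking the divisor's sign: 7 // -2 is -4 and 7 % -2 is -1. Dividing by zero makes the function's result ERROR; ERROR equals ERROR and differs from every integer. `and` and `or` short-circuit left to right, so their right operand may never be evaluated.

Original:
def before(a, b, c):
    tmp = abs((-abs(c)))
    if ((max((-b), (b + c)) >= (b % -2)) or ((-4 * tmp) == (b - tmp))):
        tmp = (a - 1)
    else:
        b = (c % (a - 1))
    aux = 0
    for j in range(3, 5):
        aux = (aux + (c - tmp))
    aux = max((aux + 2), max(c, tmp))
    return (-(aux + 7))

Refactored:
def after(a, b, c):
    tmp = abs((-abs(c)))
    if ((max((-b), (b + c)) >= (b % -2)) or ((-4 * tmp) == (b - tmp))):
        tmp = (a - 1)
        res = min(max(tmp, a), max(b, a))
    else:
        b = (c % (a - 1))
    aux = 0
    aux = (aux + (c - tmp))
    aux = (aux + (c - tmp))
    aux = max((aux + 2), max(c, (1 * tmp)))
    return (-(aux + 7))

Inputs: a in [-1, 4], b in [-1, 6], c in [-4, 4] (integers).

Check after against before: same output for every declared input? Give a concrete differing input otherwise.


Equivalent — the differences include loop structure differs; and constant usage differs; and local variable names differ; and min/max/abs usage differs; and arithmetic usage differs; and statement counts differ, yet no declared input distinguishes the two.
As a probe, take a=3, b=0, c=4: before runs tmp = 4; ((max((-b), (b + c)) >= (b % -2)) or ((-4 * tmp) == (b - tmp))) -> true; tmp = 2; aux = 0; [j=3]; aux = 2; [j=4]; aux = 4; aux = 6; return -13; after runs tmp = 4; ((max((-b), (b + c)) >= (b % -2)) or ((-4 * tmp) == (b - tmp))) -> true; tmp = 2; res = 3; aux = 0; aux = 2; aux = 4; aux = 6; return -13; both end at -13.
Checked all 432 inputs in the declared domain: the outputs agree on every one.
verdict: equivalent


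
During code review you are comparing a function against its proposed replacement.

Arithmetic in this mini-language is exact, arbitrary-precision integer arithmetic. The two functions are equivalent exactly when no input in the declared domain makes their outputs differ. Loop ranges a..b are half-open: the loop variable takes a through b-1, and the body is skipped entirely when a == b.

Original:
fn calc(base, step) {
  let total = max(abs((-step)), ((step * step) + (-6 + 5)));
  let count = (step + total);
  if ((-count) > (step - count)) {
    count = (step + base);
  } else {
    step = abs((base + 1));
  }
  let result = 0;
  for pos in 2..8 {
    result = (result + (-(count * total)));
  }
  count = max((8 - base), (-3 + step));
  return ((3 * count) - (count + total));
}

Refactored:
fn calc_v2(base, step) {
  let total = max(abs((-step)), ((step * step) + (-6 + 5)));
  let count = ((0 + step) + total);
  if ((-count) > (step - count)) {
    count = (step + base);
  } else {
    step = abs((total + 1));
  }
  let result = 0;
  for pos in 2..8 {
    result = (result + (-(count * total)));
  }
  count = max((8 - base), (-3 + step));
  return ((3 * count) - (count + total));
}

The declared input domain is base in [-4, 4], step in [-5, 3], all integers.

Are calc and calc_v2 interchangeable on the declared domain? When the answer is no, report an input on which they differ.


Run the pair on base=3, step=3.
calc: total=8, then count=11, then ((-count) > (step - count)) is false, then step=4, then result=0, then (pos=2), then result=-88, then (pos=3), then result=-176, then (pos=4), then result=-264, then (pos=5), then result=-352, then (pos=6), then result=-440, then (pos=7), then result=-528, then count=5, then returns 2
calc_v2: total=8, then count=11, then ((-count) > (step - count)) is false, then step=9, then result=0, then (pos=2), then result=-88, then (pos=3), then result=-176, then (pos=4), then result=-264, then (pos=5), then result=-352, then (pos=6), then result=-440, then (pos=7), then result=-528, then count=6, then returns 4
2 vs 4 — the two versions disagree here.
verdict: not equivalent; witness: base=3, step=3
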